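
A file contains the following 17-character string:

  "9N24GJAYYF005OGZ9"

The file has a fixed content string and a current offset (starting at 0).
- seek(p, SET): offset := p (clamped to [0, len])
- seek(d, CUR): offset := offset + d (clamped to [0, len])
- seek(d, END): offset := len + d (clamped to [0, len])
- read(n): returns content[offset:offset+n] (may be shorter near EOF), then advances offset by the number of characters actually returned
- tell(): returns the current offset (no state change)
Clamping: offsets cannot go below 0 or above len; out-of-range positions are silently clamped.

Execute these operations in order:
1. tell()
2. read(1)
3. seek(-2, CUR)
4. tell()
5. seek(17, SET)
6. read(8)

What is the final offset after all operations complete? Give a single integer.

Answer: 17

Derivation:
After 1 (tell()): offset=0
After 2 (read(1)): returned '9', offset=1
After 3 (seek(-2, CUR)): offset=0
After 4 (tell()): offset=0
After 5 (seek(17, SET)): offset=17
After 6 (read(8)): returned '', offset=17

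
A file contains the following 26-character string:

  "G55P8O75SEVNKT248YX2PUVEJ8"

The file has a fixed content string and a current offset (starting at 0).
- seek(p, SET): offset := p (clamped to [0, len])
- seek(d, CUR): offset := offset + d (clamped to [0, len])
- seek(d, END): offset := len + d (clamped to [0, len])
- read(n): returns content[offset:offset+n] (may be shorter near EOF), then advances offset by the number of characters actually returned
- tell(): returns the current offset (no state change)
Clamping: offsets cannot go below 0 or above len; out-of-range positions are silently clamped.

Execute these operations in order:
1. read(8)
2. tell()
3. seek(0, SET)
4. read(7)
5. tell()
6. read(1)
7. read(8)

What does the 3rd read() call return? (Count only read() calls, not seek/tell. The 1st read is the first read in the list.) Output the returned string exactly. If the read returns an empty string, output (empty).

Answer: 5

Derivation:
After 1 (read(8)): returned 'G55P8O75', offset=8
After 2 (tell()): offset=8
After 3 (seek(0, SET)): offset=0
After 4 (read(7)): returned 'G55P8O7', offset=7
After 5 (tell()): offset=7
After 6 (read(1)): returned '5', offset=8
After 7 (read(8)): returned 'SEVNKT24', offset=16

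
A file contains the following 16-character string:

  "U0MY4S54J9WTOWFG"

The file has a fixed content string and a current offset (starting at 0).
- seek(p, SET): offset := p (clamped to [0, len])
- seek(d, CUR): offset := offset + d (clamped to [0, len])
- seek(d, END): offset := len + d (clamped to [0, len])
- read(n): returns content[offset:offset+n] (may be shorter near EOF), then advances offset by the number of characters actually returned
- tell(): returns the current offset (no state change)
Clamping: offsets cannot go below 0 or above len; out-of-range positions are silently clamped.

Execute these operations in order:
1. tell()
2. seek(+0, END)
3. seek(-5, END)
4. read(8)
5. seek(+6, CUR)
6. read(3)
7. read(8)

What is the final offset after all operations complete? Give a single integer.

Answer: 16

Derivation:
After 1 (tell()): offset=0
After 2 (seek(+0, END)): offset=16
After 3 (seek(-5, END)): offset=11
After 4 (read(8)): returned 'TOWFG', offset=16
After 5 (seek(+6, CUR)): offset=16
After 6 (read(3)): returned '', offset=16
After 7 (read(8)): returned '', offset=16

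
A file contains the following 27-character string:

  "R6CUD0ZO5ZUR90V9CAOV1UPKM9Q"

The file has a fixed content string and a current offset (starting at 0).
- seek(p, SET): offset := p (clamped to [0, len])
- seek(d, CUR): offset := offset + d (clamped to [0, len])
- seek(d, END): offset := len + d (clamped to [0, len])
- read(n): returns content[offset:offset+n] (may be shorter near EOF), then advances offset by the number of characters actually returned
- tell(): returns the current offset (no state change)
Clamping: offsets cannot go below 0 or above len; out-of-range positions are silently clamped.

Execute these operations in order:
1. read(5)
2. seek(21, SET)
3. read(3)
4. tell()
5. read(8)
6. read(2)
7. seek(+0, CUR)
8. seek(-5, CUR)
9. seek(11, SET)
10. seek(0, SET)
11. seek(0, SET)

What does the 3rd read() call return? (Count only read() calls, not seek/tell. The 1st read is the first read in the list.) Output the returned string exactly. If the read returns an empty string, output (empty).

Answer: M9Q

Derivation:
After 1 (read(5)): returned 'R6CUD', offset=5
After 2 (seek(21, SET)): offset=21
After 3 (read(3)): returned 'UPK', offset=24
After 4 (tell()): offset=24
After 5 (read(8)): returned 'M9Q', offset=27
After 6 (read(2)): returned '', offset=27
After 7 (seek(+0, CUR)): offset=27
After 8 (seek(-5, CUR)): offset=22
After 9 (seek(11, SET)): offset=11
After 10 (seek(0, SET)): offset=0
After 11 (seek(0, SET)): offset=0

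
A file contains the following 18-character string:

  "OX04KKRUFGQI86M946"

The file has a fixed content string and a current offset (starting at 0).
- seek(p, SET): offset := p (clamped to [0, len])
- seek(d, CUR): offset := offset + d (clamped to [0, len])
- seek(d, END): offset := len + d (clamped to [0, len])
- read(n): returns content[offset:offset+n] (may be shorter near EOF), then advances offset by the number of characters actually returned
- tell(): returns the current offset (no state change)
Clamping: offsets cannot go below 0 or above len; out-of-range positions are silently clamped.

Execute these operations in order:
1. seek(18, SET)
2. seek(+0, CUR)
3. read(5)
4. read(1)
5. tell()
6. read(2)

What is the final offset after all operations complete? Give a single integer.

Answer: 18

Derivation:
After 1 (seek(18, SET)): offset=18
After 2 (seek(+0, CUR)): offset=18
After 3 (read(5)): returned '', offset=18
After 4 (read(1)): returned '', offset=18
After 5 (tell()): offset=18
After 6 (read(2)): returned '', offset=18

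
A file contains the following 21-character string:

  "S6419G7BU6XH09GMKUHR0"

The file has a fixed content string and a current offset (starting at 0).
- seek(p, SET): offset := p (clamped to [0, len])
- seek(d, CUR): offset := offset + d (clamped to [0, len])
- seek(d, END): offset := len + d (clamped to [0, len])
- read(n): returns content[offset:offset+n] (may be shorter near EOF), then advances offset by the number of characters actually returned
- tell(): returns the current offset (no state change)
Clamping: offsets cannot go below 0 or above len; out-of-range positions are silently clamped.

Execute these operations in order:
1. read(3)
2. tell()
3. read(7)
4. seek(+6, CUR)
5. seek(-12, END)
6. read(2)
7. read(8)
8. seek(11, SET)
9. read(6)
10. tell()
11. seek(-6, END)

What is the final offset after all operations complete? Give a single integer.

After 1 (read(3)): returned 'S64', offset=3
After 2 (tell()): offset=3
After 3 (read(7)): returned '19G7BU6', offset=10
After 4 (seek(+6, CUR)): offset=16
After 5 (seek(-12, END)): offset=9
After 6 (read(2)): returned '6X', offset=11
After 7 (read(8)): returned 'H09GMKUH', offset=19
After 8 (seek(11, SET)): offset=11
After 9 (read(6)): returned 'H09GMK', offset=17
After 10 (tell()): offset=17
After 11 (seek(-6, END)): offset=15

Answer: 15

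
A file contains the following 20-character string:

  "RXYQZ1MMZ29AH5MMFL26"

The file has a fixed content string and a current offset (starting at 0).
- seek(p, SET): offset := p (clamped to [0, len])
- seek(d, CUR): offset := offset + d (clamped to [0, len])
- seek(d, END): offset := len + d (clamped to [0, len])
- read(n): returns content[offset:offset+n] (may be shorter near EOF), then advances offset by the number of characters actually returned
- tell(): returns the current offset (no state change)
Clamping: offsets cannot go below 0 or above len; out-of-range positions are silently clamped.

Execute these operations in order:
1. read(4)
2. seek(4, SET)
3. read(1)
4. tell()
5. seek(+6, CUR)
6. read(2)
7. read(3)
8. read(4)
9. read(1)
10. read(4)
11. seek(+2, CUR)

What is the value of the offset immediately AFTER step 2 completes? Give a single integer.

Answer: 4

Derivation:
After 1 (read(4)): returned 'RXYQ', offset=4
After 2 (seek(4, SET)): offset=4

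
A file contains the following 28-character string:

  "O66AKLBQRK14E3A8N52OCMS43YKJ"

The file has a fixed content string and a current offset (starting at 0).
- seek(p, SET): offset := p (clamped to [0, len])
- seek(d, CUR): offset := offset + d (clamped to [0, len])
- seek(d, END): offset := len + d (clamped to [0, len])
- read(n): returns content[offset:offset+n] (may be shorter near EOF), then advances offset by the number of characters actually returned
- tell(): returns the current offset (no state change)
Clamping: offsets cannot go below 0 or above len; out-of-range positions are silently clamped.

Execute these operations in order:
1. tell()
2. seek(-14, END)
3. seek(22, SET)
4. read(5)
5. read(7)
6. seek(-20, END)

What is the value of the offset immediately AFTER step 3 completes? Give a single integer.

Answer: 22

Derivation:
After 1 (tell()): offset=0
After 2 (seek(-14, END)): offset=14
After 3 (seek(22, SET)): offset=22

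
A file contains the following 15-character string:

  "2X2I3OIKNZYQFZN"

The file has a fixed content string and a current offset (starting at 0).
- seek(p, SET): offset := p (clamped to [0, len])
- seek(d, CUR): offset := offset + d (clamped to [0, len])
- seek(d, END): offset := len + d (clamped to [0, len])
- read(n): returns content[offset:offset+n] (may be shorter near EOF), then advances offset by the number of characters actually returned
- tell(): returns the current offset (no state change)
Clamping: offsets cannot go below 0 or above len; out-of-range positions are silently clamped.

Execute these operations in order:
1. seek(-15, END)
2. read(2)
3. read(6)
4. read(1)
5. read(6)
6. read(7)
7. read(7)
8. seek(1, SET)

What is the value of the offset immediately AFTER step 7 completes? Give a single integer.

After 1 (seek(-15, END)): offset=0
After 2 (read(2)): returned '2X', offset=2
After 3 (read(6)): returned '2I3OIK', offset=8
After 4 (read(1)): returned 'N', offset=9
After 5 (read(6)): returned 'ZYQFZN', offset=15
After 6 (read(7)): returned '', offset=15
After 7 (read(7)): returned '', offset=15

Answer: 15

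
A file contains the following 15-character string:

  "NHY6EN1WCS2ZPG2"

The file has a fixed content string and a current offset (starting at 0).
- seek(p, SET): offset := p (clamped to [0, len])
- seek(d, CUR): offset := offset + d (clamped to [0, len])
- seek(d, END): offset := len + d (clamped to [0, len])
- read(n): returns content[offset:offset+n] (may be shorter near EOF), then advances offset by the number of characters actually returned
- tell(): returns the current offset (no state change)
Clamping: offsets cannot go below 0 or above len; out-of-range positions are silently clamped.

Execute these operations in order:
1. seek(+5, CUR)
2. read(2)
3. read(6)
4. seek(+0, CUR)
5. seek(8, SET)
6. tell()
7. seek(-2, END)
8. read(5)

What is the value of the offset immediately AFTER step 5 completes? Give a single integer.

Answer: 8

Derivation:
After 1 (seek(+5, CUR)): offset=5
After 2 (read(2)): returned 'N1', offset=7
After 3 (read(6)): returned 'WCS2ZP', offset=13
After 4 (seek(+0, CUR)): offset=13
After 5 (seek(8, SET)): offset=8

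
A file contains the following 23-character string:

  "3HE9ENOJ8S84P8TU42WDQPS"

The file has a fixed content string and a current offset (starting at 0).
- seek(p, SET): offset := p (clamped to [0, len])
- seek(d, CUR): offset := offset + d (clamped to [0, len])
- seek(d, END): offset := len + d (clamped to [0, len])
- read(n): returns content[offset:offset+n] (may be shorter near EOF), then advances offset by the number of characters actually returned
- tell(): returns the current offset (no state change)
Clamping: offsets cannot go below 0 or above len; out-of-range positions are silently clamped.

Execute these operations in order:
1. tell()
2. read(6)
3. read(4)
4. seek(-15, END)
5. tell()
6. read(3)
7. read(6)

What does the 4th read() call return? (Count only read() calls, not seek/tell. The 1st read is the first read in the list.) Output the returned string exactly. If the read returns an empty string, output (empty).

After 1 (tell()): offset=0
After 2 (read(6)): returned '3HE9EN', offset=6
After 3 (read(4)): returned 'OJ8S', offset=10
After 4 (seek(-15, END)): offset=8
After 5 (tell()): offset=8
After 6 (read(3)): returned '8S8', offset=11
After 7 (read(6)): returned '4P8TU4', offset=17

Answer: 4P8TU4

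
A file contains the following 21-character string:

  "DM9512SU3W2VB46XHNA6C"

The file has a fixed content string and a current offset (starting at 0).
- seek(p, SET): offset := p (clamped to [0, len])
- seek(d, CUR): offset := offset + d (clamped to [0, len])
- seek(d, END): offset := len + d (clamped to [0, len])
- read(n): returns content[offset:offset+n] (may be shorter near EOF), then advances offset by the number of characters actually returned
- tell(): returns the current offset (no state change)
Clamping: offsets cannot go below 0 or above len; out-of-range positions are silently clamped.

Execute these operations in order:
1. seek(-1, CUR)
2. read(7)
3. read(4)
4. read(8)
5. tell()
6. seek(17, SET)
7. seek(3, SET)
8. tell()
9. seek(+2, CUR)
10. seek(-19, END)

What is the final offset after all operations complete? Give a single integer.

Answer: 2

Derivation:
After 1 (seek(-1, CUR)): offset=0
After 2 (read(7)): returned 'DM9512S', offset=7
After 3 (read(4)): returned 'U3W2', offset=11
After 4 (read(8)): returned 'VB46XHNA', offset=19
After 5 (tell()): offset=19
After 6 (seek(17, SET)): offset=17
After 7 (seek(3, SET)): offset=3
After 8 (tell()): offset=3
After 9 (seek(+2, CUR)): offset=5
After 10 (seek(-19, END)): offset=2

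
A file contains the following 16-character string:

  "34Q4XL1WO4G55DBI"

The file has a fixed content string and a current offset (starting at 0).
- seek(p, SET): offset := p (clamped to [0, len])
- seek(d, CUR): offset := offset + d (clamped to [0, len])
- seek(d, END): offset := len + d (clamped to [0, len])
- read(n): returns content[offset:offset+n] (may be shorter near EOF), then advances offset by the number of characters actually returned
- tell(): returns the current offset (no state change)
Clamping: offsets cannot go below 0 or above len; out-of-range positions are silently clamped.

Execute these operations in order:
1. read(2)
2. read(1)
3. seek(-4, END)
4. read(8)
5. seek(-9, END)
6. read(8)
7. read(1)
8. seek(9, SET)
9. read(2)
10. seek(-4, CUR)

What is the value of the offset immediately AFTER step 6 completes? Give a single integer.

After 1 (read(2)): returned '34', offset=2
After 2 (read(1)): returned 'Q', offset=3
After 3 (seek(-4, END)): offset=12
After 4 (read(8)): returned '5DBI', offset=16
After 5 (seek(-9, END)): offset=7
After 6 (read(8)): returned 'WO4G55DB', offset=15

Answer: 15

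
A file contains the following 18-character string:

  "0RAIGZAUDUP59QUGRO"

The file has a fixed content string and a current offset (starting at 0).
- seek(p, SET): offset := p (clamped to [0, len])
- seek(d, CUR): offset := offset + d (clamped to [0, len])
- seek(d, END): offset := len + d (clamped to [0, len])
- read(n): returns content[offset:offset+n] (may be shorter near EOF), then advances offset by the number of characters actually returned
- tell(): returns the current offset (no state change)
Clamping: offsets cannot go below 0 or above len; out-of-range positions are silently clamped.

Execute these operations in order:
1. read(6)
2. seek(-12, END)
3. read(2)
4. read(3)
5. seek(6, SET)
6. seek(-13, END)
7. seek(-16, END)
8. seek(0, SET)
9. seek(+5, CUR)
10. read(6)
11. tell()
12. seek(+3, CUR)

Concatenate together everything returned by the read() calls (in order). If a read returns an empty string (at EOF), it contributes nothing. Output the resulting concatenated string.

After 1 (read(6)): returned '0RAIGZ', offset=6
After 2 (seek(-12, END)): offset=6
After 3 (read(2)): returned 'AU', offset=8
After 4 (read(3)): returned 'DUP', offset=11
After 5 (seek(6, SET)): offset=6
After 6 (seek(-13, END)): offset=5
After 7 (seek(-16, END)): offset=2
After 8 (seek(0, SET)): offset=0
After 9 (seek(+5, CUR)): offset=5
After 10 (read(6)): returned 'ZAUDUP', offset=11
After 11 (tell()): offset=11
After 12 (seek(+3, CUR)): offset=14

Answer: 0RAIGZAUDUPZAUDUP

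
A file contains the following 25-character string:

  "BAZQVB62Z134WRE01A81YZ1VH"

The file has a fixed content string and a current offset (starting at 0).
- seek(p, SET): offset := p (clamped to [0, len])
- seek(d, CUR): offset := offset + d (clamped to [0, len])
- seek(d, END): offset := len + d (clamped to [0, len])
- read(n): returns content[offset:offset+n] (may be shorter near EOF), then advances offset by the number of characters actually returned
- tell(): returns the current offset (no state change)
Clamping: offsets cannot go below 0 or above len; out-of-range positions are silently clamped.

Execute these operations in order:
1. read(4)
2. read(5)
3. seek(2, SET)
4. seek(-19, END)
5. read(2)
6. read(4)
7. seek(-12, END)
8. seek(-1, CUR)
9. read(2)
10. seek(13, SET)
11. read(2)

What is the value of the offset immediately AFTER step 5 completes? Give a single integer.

After 1 (read(4)): returned 'BAZQ', offset=4
After 2 (read(5)): returned 'VB62Z', offset=9
After 3 (seek(2, SET)): offset=2
After 4 (seek(-19, END)): offset=6
After 5 (read(2)): returned '62', offset=8

Answer: 8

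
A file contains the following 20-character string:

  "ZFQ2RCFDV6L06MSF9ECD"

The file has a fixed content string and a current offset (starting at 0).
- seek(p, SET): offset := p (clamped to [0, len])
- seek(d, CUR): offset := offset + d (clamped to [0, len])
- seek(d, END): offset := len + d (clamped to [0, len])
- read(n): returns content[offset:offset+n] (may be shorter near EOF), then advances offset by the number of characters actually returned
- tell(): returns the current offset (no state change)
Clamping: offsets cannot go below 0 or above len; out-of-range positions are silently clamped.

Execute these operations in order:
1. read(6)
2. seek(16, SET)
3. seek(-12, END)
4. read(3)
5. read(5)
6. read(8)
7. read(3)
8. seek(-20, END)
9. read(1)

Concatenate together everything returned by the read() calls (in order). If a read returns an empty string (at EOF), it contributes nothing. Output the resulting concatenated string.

After 1 (read(6)): returned 'ZFQ2RC', offset=6
After 2 (seek(16, SET)): offset=16
After 3 (seek(-12, END)): offset=8
After 4 (read(3)): returned 'V6L', offset=11
After 5 (read(5)): returned '06MSF', offset=16
After 6 (read(8)): returned '9ECD', offset=20
After 7 (read(3)): returned '', offset=20
After 8 (seek(-20, END)): offset=0
After 9 (read(1)): returned 'Z', offset=1

Answer: ZFQ2RCV6L06MSF9ECDZ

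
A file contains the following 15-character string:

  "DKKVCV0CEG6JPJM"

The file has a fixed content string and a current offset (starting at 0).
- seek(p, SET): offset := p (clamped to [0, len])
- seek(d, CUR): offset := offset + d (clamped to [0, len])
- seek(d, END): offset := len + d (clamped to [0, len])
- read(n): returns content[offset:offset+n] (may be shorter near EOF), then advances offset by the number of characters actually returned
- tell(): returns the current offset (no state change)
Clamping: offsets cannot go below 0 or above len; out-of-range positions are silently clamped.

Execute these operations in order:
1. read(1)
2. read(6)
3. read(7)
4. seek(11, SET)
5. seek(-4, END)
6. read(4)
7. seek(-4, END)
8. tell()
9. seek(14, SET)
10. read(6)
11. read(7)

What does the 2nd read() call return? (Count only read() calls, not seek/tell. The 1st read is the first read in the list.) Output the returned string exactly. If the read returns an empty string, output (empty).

After 1 (read(1)): returned 'D', offset=1
After 2 (read(6)): returned 'KKVCV0', offset=7
After 3 (read(7)): returned 'CEG6JPJ', offset=14
After 4 (seek(11, SET)): offset=11
After 5 (seek(-4, END)): offset=11
After 6 (read(4)): returned 'JPJM', offset=15
After 7 (seek(-4, END)): offset=11
After 8 (tell()): offset=11
After 9 (seek(14, SET)): offset=14
After 10 (read(6)): returned 'M', offset=15
After 11 (read(7)): returned '', offset=15

Answer: KKVCV0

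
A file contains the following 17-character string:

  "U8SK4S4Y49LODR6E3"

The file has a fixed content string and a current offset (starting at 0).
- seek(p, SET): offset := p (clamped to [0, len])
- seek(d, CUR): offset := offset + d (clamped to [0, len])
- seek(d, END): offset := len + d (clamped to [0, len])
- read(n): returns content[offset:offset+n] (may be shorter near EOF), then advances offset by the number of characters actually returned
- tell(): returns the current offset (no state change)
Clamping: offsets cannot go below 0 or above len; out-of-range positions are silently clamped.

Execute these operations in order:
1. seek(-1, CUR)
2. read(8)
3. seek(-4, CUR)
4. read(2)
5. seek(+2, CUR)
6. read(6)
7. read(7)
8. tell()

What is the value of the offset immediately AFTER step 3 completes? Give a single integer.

After 1 (seek(-1, CUR)): offset=0
After 2 (read(8)): returned 'U8SK4S4Y', offset=8
After 3 (seek(-4, CUR)): offset=4

Answer: 4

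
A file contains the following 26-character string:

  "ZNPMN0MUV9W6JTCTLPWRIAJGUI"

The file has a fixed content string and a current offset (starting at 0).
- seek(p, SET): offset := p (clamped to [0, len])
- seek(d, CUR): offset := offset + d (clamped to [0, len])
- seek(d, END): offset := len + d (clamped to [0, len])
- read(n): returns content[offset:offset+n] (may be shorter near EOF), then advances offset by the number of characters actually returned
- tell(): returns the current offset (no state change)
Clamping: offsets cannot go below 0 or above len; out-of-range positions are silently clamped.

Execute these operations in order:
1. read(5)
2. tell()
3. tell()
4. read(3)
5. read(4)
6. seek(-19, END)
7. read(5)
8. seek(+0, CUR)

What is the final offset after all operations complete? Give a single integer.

Answer: 12

Derivation:
After 1 (read(5)): returned 'ZNPMN', offset=5
After 2 (tell()): offset=5
After 3 (tell()): offset=5
After 4 (read(3)): returned '0MU', offset=8
After 5 (read(4)): returned 'V9W6', offset=12
After 6 (seek(-19, END)): offset=7
After 7 (read(5)): returned 'UV9W6', offset=12
After 8 (seek(+0, CUR)): offset=12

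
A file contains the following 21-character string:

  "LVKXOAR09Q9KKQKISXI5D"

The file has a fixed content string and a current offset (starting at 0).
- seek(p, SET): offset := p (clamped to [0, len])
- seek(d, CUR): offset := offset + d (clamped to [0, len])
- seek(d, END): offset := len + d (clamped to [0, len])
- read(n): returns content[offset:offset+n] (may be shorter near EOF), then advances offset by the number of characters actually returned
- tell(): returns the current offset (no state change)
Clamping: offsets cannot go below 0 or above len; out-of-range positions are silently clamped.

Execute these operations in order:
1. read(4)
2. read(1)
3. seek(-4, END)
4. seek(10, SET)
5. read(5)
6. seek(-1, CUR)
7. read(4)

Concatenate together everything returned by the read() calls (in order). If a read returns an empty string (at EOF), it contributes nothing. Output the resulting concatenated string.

After 1 (read(4)): returned 'LVKX', offset=4
After 2 (read(1)): returned 'O', offset=5
After 3 (seek(-4, END)): offset=17
After 4 (seek(10, SET)): offset=10
After 5 (read(5)): returned '9KKQK', offset=15
After 6 (seek(-1, CUR)): offset=14
After 7 (read(4)): returned 'KISX', offset=18

Answer: LVKXO9KKQKKISX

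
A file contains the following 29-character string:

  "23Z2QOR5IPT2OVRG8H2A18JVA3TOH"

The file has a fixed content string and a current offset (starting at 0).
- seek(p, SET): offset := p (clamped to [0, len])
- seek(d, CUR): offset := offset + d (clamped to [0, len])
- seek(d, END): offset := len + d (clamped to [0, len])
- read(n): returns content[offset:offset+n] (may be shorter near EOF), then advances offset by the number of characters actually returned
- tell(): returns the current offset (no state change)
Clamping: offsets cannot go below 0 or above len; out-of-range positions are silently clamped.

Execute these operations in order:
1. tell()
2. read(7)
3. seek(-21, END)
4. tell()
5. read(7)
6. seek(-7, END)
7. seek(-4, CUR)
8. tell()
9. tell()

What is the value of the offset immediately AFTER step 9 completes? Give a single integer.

Answer: 18

Derivation:
After 1 (tell()): offset=0
After 2 (read(7)): returned '23Z2QOR', offset=7
After 3 (seek(-21, END)): offset=8
After 4 (tell()): offset=8
After 5 (read(7)): returned 'IPT2OVR', offset=15
After 6 (seek(-7, END)): offset=22
After 7 (seek(-4, CUR)): offset=18
After 8 (tell()): offset=18
After 9 (tell()): offset=18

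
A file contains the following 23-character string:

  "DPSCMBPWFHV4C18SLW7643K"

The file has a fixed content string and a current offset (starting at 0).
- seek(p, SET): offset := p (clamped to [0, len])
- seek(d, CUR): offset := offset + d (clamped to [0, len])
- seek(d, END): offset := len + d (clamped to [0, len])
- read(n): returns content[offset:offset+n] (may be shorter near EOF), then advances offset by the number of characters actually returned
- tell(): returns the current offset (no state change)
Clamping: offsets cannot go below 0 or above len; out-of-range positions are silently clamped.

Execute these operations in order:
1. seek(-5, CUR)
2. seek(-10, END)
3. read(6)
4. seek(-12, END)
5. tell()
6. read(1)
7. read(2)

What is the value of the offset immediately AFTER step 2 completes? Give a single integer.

After 1 (seek(-5, CUR)): offset=0
After 2 (seek(-10, END)): offset=13

Answer: 13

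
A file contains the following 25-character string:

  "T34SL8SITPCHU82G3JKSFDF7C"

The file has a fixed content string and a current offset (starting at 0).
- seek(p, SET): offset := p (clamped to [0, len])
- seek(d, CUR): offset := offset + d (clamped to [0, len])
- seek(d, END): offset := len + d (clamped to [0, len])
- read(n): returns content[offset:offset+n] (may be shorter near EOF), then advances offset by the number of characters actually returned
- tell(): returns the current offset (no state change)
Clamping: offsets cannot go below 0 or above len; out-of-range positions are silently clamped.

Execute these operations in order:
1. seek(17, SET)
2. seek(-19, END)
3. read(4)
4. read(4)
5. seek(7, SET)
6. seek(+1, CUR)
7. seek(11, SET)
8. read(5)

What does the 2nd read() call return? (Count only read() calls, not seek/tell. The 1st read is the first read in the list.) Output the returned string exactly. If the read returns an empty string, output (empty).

After 1 (seek(17, SET)): offset=17
After 2 (seek(-19, END)): offset=6
After 3 (read(4)): returned 'SITP', offset=10
After 4 (read(4)): returned 'CHU8', offset=14
After 5 (seek(7, SET)): offset=7
After 6 (seek(+1, CUR)): offset=8
After 7 (seek(11, SET)): offset=11
After 8 (read(5)): returned 'HU82G', offset=16

Answer: CHU8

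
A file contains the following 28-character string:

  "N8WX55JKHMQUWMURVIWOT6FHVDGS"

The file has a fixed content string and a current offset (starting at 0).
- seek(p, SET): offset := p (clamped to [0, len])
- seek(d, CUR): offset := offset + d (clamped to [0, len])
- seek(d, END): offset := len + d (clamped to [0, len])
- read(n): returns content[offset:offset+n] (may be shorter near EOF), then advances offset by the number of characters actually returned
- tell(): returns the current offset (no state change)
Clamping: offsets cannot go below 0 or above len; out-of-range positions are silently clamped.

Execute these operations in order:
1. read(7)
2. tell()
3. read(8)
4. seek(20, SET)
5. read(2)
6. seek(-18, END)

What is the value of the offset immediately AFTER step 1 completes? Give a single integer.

After 1 (read(7)): returned 'N8WX55J', offset=7

Answer: 7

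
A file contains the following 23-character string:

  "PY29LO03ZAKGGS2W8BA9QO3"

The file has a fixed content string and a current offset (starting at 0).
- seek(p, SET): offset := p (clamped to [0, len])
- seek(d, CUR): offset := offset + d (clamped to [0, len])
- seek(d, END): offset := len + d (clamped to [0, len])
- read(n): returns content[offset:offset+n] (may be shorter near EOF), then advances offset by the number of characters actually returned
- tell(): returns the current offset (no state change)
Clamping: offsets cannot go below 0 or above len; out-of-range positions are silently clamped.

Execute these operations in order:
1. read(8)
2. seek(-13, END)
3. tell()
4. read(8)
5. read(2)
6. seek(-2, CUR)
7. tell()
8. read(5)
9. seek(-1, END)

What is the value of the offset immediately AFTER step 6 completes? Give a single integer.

After 1 (read(8)): returned 'PY29LO03', offset=8
After 2 (seek(-13, END)): offset=10
After 3 (tell()): offset=10
After 4 (read(8)): returned 'KGGS2W8B', offset=18
After 5 (read(2)): returned 'A9', offset=20
After 6 (seek(-2, CUR)): offset=18

Answer: 18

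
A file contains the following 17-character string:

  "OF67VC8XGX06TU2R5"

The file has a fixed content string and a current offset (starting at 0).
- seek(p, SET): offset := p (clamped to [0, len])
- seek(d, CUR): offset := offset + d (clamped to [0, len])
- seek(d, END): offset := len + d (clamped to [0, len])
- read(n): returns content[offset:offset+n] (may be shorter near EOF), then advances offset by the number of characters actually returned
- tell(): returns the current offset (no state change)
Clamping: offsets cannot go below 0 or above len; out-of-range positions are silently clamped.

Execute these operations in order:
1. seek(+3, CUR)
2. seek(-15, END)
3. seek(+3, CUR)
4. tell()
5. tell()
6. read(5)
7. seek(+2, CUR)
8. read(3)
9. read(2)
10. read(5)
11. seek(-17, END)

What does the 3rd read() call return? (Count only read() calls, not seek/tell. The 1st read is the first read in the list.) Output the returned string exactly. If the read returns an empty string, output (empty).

Answer: R5

Derivation:
After 1 (seek(+3, CUR)): offset=3
After 2 (seek(-15, END)): offset=2
After 3 (seek(+3, CUR)): offset=5
After 4 (tell()): offset=5
After 5 (tell()): offset=5
After 6 (read(5)): returned 'C8XGX', offset=10
After 7 (seek(+2, CUR)): offset=12
After 8 (read(3)): returned 'TU2', offset=15
After 9 (read(2)): returned 'R5', offset=17
After 10 (read(5)): returned '', offset=17
After 11 (seek(-17, END)): offset=0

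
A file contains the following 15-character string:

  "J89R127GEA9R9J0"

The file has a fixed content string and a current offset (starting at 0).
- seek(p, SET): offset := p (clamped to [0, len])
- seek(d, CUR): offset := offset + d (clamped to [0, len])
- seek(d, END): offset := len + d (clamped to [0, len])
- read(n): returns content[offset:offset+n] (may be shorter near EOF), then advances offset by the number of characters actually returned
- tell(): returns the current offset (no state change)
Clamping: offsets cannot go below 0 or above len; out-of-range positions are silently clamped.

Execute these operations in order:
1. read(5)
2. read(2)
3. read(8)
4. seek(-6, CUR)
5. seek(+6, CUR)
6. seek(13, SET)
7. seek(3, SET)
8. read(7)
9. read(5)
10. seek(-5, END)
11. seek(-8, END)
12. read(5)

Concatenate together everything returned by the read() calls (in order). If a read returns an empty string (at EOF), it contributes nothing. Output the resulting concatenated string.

After 1 (read(5)): returned 'J89R1', offset=5
After 2 (read(2)): returned '27', offset=7
After 3 (read(8)): returned 'GEA9R9J0', offset=15
After 4 (seek(-6, CUR)): offset=9
After 5 (seek(+6, CUR)): offset=15
After 6 (seek(13, SET)): offset=13
After 7 (seek(3, SET)): offset=3
After 8 (read(7)): returned 'R127GEA', offset=10
After 9 (read(5)): returned '9R9J0', offset=15
After 10 (seek(-5, END)): offset=10
After 11 (seek(-8, END)): offset=7
After 12 (read(5)): returned 'GEA9R', offset=12

Answer: J89R127GEA9R9J0R127GEA9R9J0GEA9R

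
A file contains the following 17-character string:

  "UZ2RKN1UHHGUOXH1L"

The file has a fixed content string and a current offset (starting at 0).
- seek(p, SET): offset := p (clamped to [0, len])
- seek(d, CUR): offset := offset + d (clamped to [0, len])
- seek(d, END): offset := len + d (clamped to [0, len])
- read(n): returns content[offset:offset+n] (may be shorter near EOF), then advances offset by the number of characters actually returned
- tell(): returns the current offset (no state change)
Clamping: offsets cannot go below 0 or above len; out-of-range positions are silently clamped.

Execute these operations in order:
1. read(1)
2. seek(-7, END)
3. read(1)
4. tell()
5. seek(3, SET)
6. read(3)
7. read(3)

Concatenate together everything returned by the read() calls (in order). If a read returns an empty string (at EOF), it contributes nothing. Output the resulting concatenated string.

Answer: UGRKN1UH

Derivation:
After 1 (read(1)): returned 'U', offset=1
After 2 (seek(-7, END)): offset=10
After 3 (read(1)): returned 'G', offset=11
After 4 (tell()): offset=11
After 5 (seek(3, SET)): offset=3
After 6 (read(3)): returned 'RKN', offset=6
After 7 (read(3)): returned '1UH', offset=9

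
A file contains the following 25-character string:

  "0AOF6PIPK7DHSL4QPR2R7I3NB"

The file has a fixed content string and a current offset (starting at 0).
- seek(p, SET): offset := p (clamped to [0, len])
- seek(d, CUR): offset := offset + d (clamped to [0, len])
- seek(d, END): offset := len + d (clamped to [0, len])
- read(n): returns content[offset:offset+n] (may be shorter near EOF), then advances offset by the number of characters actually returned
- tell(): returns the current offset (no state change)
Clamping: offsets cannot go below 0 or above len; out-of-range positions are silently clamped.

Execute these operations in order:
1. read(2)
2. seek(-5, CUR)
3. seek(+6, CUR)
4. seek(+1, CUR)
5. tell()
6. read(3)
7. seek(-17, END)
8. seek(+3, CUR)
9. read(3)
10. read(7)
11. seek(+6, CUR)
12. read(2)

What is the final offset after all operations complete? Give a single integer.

Answer: 25

Derivation:
After 1 (read(2)): returned '0A', offset=2
After 2 (seek(-5, CUR)): offset=0
After 3 (seek(+6, CUR)): offset=6
After 4 (seek(+1, CUR)): offset=7
After 5 (tell()): offset=7
After 6 (read(3)): returned 'PK7', offset=10
After 7 (seek(-17, END)): offset=8
After 8 (seek(+3, CUR)): offset=11
After 9 (read(3)): returned 'HSL', offset=14
After 10 (read(7)): returned '4QPR2R7', offset=21
After 11 (seek(+6, CUR)): offset=25
After 12 (read(2)): returned '', offset=25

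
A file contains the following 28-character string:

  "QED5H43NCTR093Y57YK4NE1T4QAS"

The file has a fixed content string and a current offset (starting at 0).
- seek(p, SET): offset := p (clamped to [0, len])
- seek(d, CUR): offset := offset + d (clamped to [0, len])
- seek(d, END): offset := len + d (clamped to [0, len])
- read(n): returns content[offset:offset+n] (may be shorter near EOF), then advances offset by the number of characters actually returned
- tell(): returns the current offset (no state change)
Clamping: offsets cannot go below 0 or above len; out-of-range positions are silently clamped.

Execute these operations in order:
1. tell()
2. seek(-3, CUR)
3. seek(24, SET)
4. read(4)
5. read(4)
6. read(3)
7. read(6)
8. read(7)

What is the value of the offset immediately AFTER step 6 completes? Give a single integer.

After 1 (tell()): offset=0
After 2 (seek(-3, CUR)): offset=0
After 3 (seek(24, SET)): offset=24
After 4 (read(4)): returned '4QAS', offset=28
After 5 (read(4)): returned '', offset=28
After 6 (read(3)): returned '', offset=28

Answer: 28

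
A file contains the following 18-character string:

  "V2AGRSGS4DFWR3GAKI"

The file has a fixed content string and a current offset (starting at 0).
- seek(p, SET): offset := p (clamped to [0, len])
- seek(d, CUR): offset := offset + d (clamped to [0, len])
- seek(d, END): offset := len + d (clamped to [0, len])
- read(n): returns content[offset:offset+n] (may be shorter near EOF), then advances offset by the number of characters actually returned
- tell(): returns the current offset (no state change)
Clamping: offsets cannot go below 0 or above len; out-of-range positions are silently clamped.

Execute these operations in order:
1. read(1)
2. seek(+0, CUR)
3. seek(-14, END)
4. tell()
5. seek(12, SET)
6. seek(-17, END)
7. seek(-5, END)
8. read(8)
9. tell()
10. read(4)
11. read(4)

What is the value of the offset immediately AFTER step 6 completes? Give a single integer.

Answer: 1

Derivation:
After 1 (read(1)): returned 'V', offset=1
After 2 (seek(+0, CUR)): offset=1
After 3 (seek(-14, END)): offset=4
After 4 (tell()): offset=4
After 5 (seek(12, SET)): offset=12
After 6 (seek(-17, END)): offset=1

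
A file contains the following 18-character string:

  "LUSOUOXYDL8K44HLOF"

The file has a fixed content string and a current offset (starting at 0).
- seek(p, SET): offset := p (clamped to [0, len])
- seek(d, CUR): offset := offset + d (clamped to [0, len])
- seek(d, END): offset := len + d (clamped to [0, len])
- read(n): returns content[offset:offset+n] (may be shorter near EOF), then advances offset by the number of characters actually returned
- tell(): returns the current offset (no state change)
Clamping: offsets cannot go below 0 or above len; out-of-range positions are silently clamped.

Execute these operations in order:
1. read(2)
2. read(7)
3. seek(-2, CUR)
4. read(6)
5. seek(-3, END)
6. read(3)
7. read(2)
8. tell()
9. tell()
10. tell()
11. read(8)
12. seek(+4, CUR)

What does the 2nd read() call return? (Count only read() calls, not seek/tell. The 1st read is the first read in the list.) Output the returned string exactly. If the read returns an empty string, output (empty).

After 1 (read(2)): returned 'LU', offset=2
After 2 (read(7)): returned 'SOUOXYD', offset=9
After 3 (seek(-2, CUR)): offset=7
After 4 (read(6)): returned 'YDL8K4', offset=13
After 5 (seek(-3, END)): offset=15
After 6 (read(3)): returned 'LOF', offset=18
After 7 (read(2)): returned '', offset=18
After 8 (tell()): offset=18
After 9 (tell()): offset=18
After 10 (tell()): offset=18
After 11 (read(8)): returned '', offset=18
After 12 (seek(+4, CUR)): offset=18

Answer: SOUOXYD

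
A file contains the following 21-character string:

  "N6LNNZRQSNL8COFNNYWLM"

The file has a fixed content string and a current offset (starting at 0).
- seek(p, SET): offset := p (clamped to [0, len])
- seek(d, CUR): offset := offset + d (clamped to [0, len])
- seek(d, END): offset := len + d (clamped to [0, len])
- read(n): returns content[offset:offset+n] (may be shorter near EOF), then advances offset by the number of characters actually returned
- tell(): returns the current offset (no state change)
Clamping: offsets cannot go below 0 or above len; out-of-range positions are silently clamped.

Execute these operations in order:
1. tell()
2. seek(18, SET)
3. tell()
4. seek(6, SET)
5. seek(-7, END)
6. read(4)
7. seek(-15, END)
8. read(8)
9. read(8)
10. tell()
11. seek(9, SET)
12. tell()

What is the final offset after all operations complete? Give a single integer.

Answer: 9

Derivation:
After 1 (tell()): offset=0
After 2 (seek(18, SET)): offset=18
After 3 (tell()): offset=18
After 4 (seek(6, SET)): offset=6
After 5 (seek(-7, END)): offset=14
After 6 (read(4)): returned 'FNNY', offset=18
After 7 (seek(-15, END)): offset=6
After 8 (read(8)): returned 'RQSNL8CO', offset=14
After 9 (read(8)): returned 'FNNYWLM', offset=21
After 10 (tell()): offset=21
After 11 (seek(9, SET)): offset=9
After 12 (tell()): offset=9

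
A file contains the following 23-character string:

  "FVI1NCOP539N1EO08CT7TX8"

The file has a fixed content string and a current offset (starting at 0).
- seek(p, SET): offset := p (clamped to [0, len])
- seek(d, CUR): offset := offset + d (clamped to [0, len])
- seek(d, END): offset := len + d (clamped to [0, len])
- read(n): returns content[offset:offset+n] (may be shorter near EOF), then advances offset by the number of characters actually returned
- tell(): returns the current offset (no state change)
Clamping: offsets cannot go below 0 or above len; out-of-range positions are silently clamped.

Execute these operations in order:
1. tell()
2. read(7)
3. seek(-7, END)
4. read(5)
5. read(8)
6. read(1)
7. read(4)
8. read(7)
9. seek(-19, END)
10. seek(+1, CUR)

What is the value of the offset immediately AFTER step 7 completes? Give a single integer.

After 1 (tell()): offset=0
After 2 (read(7)): returned 'FVI1NCO', offset=7
After 3 (seek(-7, END)): offset=16
After 4 (read(5)): returned '8CT7T', offset=21
After 5 (read(8)): returned 'X8', offset=23
After 6 (read(1)): returned '', offset=23
After 7 (read(4)): returned '', offset=23

Answer: 23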